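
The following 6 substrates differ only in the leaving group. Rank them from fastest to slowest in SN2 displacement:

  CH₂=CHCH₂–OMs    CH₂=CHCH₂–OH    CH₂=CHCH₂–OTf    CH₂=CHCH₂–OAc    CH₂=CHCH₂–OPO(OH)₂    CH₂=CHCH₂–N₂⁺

CH₂=CHCH₂–N₂⁺ > CH₂=CHCH₂–OTf > CH₂=CHCH₂–OMs > CH₂=CHCH₂–OPO(OH)₂ > CH₂=CHCH₂–OAc > CH₂=CHCH₂–OH

Identical carbon frameworks mean the comparison reduces to leaving-group quality.
Rank by basicity of the departing species: weakest base leaves most easily.
CH₂=CHCH₂–N₂⁺ loses N₂: no meaningful conjugate acid; N₂ departs as an exceptionally stable neutral molecule
CH₂=CHCH₂–OTf loses OTf⁻: pKₐ(CF₃SO₃H (triflic acid)) ≈ -14
CH₂=CHCH₂–OMs loses OMs⁻: pKₐ(CH₃SO₃H (MsOH)) ≈ -1.9
CH₂=CHCH₂–OPO(OH)₂ loses H₂PO₄⁻: pKₐ(H₃PO₄) ≈ 2.1
CH₂=CHCH₂–OAc loses AcO⁻: pKₐ(CH₃COOH) ≈ 4.8
CH₂=CHCH₂–OH loses OH⁻: pKₐ(H₂O) ≈ 15.7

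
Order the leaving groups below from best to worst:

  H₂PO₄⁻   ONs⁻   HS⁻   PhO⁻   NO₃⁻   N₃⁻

Leaving-group ability tracks the stability of the departed species; conjugate-acid pKₐ is the usual yardstick (lower pKₐ → better LG).
ONs⁻: pKₐ(p-O₂NC₆H₄SO₃H) ≈ -3.5 — p-nitro group further stabilises the sulfonate
NO₃⁻: pKₐ(HNO₃) ≈ -1.3 — resonance-delocalised over three oxygens
H₂PO₄⁻: pKₐ(H₃PO₄) ≈ 2.1 — moderate base; biological leaving group after further activation
N₃⁻: pKₐ(HN₃) ≈ 4.7
HS⁻: pKₐ(H₂S) ≈ 7 — larger and more polarisable than the oxygen analogue
PhO⁻: pKₐ(C₆H₅OH (phenol)) ≈ 10

ONs⁻ > NO₃⁻ > H₂PO₄⁻ > N₃⁻ > HS⁻ > PhO⁻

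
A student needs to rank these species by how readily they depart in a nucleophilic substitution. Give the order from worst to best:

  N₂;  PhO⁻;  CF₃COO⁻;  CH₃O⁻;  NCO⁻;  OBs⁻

A good leaving group is a weak base: the lower the pKₐ of its conjugate acid, the more readily it departs.
N₂: no meaningful conjugate acid; N₂ departs as an exceptionally stable neutral molecule
OBs⁻: pKₐ(p-BrC₆H₄SO₃H) ≈ -2.8
CF₃COO⁻: pKₐ(CF₃COOH) ≈ 0.2
NCO⁻: pKₐ(HOCN) ≈ 3.5 — resonance between N and O
PhO⁻: pKₐ(C₆H₅OH (phenol)) ≈ 10 — resonance into the ring helps, but still a poor LG
CH₃O⁻: pKₐ(CH₃OH) ≈ 15.5 — strong base; alkoxides do not leave unassisted
Reversing gives the worst-to-best order requested.

CH₃O⁻ < PhO⁻ < NCO⁻ < CF₃COO⁻ < OBs⁻ < N₂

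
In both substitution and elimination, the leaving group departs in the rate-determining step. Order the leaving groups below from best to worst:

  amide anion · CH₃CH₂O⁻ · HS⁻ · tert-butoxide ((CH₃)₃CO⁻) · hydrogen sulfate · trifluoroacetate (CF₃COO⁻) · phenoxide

hydrogen sulfate: pKₐ(H₂SO₄) ≈ -3
trifluoroacetate (CF₃COO⁻): pKₐ(CF₃COOH) ≈ 0.2
HS⁻: pKₐ(H₂S) ≈ 7
phenoxide: pKₐ(C₆H₅OH (phenol)) ≈ 10
CH₃CH₂O⁻: pKₐ(CH₃CH₂OH) ≈ 16
tert-butoxide ((CH₃)₃CO⁻): pKₐ(t-BuOH) ≈ 18
amide anion: pKₐ(NH₃) ≈ 38

hydrogen sulfate > trifluoroacetate (CF₃COO⁻) > HS⁻ > phenoxide > CH₃CH₂O⁻ > tert-butoxide ((CH₃)₃CO⁻) > amide anion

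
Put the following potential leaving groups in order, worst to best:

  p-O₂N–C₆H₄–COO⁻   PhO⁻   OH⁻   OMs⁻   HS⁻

OH⁻ < PhO⁻ < HS⁻ < p-O₂N–C₆H₄–COO⁻ < OMs⁻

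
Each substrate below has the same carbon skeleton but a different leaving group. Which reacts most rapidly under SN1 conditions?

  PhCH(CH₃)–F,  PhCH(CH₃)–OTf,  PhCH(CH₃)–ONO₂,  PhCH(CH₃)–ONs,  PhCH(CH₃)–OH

PhCH(CH₃)–OTf

Identical carbon frameworks mean the comparison reduces to leaving-group quality.
The more stable X⁻ (or X) is on its own — i.e. the weaker a base it is — the better a leaving group it makes.
PhCH(CH₃)–OTf loses OTf⁻: pKₐ(CF₃SO₃H (triflic acid)) ≈ -14
PhCH(CH₃)–ONs loses ONs⁻: pKₐ(p-O₂NC₆H₄SO₃H) ≈ -3.5
PhCH(CH₃)–ONO₂ loses NO₃⁻: pKₐ(HNO₃) ≈ -1.3
PhCH(CH₃)–F loses F⁻: pKₐ(HF) ≈ 3.2
PhCH(CH₃)–OH loses OH⁻: pKₐ(H₂O) ≈ 15.7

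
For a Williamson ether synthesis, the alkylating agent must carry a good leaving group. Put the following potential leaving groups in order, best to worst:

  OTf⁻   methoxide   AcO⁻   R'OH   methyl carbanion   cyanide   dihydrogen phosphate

OTf⁻: pKₐ(CF₃SO₃H (triflic acid)) ≈ -14 — charge spread over three oxygens and a CF₃ group; the premier leaving group in synthesis
R'OH: pKₐ(R'OH₂⁺) ≈ -2.4 — neutral; leaves from a protonated ether (an oxonium ion, R–O(H)R'⁺)
dihydrogen phosphate: pKₐ(H₃PO₄) ≈ 2.1 — moderate base; biological leaving group after further activation
AcO⁻: pKₐ(CH₃COOH) ≈ 4.8
cyanide: pKₐ(HCN) ≈ 9.2 — sp carbon stabilises the charge somewhat, but still a poor LG
methoxide: pKₐ(CH₃OH) ≈ 15.5 — strong base; alkoxides do not leave unassisted
methyl carbanion: pKₐ(CH₄) ≈ 48 — unstabilised carbanion; the worst conceivable leaving group

OTf⁻ > R'OH > dihydrogen phosphate > AcO⁻ > cyanide > methoxide > methyl carbanion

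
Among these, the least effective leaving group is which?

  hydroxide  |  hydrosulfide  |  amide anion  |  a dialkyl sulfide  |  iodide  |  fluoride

Leaving-group ability tracks the stability of the departed species; conjugate-acid pKₐ is the usual yardstick (lower pKₐ → better LG).
iodide: pKₐ(HI) ≈ -10
a dialkyl sulfide: pKₐ(R'₂SH⁺) ≈ -7
fluoride: pKₐ(HF) ≈ 3.2
hydrosulfide: pKₐ(H₂S) ≈ 7
hydroxide: pKₐ(H₂O) ≈ 15.7
amide anion: pKₐ(NH₃) ≈ 38

amide anion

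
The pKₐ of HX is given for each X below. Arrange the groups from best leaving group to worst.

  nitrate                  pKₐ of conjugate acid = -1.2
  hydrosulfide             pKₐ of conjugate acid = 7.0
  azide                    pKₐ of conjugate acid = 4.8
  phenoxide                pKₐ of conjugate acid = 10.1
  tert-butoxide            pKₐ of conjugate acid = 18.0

nitrate > azide > hydrosulfide > phenoxide > tert-butoxide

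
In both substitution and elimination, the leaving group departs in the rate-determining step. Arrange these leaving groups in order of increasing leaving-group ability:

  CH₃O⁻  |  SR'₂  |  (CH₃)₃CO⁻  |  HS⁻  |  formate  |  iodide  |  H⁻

H⁻ < (CH₃)₃CO⁻ < CH₃O⁻ < HS⁻ < formate < SR'₂ < iodide

Leaving-group ability tracks the stability of the departed species; conjugate-acid pKₐ is the usual yardstick (lower pKₐ → better LG).
iodide: pKₐ(HI) ≈ -10 — large, highly polarisable; very weak base
SR'₂: pKₐ(R'₂SH⁺) ≈ -7 — neutral; leaves from a sulfonium salt (R–SR'₂⁺)
formate: pKₐ(HCOOH) ≈ 3.8 — resonance-stabilised carboxylate
HS⁻: pKₐ(H₂S) ≈ 7 — larger and more polarisable than the oxygen analogue
CH₃O⁻: pKₐ(CH₃OH) ≈ 15.5 — strong base; alkoxides do not leave unassisted
(CH₃)₃CO⁻: pKₐ(t-BuOH) ≈ 18 — bulky, strongly basic alkoxide
H⁻: pKₐ(H₂) ≈ 36 — extremely strong base; leaves only in special hydride-transfer contexts
The question asks for worst first, so the sequence is read in increasing leaving-group ability.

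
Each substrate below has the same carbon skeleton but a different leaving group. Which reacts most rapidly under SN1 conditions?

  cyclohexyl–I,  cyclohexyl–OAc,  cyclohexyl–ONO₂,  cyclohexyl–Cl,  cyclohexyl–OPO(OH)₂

cyclohexyl–I

The skeletons are identical, so relative rate is governed entirely by leaving-group ability.
Leaving-group ability tracks the stability of the departed species; conjugate-acid pKₐ is the usual yardstick (lower pKₐ → better LG).
cyclohexyl–I loses I⁻: pKₐ(HI) ≈ -10
cyclohexyl–Cl loses Cl⁻: pKₐ(HCl) ≈ -7
cyclohexyl–ONO₂ loses NO₃⁻: pKₐ(HNO₃) ≈ -1.3
cyclohexyl–OPO(OH)₂ loses H₂PO₄⁻: pKₐ(H₃PO₄) ≈ 2.1
cyclohexyl–OAc loses AcO⁻: pKₐ(CH₃COOH) ≈ 4.8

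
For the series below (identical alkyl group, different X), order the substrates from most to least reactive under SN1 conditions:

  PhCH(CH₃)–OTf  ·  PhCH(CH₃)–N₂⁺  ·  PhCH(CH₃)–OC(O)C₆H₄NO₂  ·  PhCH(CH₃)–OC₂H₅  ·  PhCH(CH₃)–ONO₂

Identical carbon frameworks mean the comparison reduces to leaving-group quality.
Leaving-group ability tracks the stability of the departed species; conjugate-acid pKₐ is the usual yardstick (lower pKₐ → better LG).
PhCH(CH₃)–N₂⁺ loses N₂: no meaningful conjugate acid; N₂ departs as an exceptionally stable neutral molecule
PhCH(CH₃)–OTf loses OTf⁻: pKₐ(CF₃SO₃H (triflic acid)) ≈ -14
PhCH(CH₃)–ONO₂ loses NO₃⁻: pKₐ(HNO₃) ≈ -1.3
PhCH(CH₃)–OC(O)C₆H₄NO₂ loses p-O₂N–C₆H₄–COO⁻: pKₐ(p-nitrobenzoic acid) ≈ 3.4
PhCH(CH₃)–OC₂H₅ loses CH₃CH₂O⁻: pKₐ(CH₃CH₂OH) ≈ 16

PhCH(CH₃)–N₂⁺ > PhCH(CH₃)–OTf > PhCH(CH₃)–ONO₂ > PhCH(CH₃)–OC(O)C₆H₄NO₂ > PhCH(CH₃)–OC₂H₅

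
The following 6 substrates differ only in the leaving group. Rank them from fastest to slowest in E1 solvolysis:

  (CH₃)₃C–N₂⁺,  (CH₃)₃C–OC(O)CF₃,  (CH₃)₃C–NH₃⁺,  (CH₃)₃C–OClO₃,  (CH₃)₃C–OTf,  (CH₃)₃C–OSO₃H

With the same alkyl group throughout, only the leaving group differentiates the rates.
Rank by basicity of the departing species: weakest base leaves most easily.
(CH₃)₃C–N₂⁺ loses N₂: no meaningful conjugate acid; N₂ departs as an exceptionally stable neutral molecule
(CH₃)₃C–OTf loses OTf⁻: pKₐ(CF₃SO₃H (triflic acid)) ≈ -14
(CH₃)₃C–OClO₃ loses ClO₄⁻: pKₐ(HClO₄) ≈ -10
(CH₃)₃C–OSO₃H loses HSO₄⁻: pKₐ(H₂SO₄) ≈ -3
(CH₃)₃C–OC(O)CF₃ loses CF₃COO⁻: pKₐ(CF₃COOH) ≈ 0.2
(CH₃)₃C–NH₃⁺ loses NH₃: pKₐ(NH₄⁺) ≈ 9.2

(CH₃)₃C–N₂⁺ > (CH₃)₃C–OTf > (CH₃)₃C–OClO₃ > (CH₃)₃C–OSO₃H > (CH₃)₃C–OC(O)CF₃ > (CH₃)₃C–NH₃⁺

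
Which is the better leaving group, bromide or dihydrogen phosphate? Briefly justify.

bromide is the better leaving group.
pKₐ(HBr) ≈ -9 versus pKₐ(H₃PO₄) ≈ 2.1: bromide is the much weaker base.
Weak base; good leaving group.

bromide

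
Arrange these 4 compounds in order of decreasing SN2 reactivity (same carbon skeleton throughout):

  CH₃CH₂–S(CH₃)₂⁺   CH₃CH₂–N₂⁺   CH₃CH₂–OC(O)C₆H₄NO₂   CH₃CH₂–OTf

The skeletons are identical, so relative rate is governed entirely by leaving-group ability.
Rank by basicity of the departing species: weakest base leaves most easily.
CH₃CH₂–N₂⁺ loses N₂: no meaningful conjugate acid; N₂ departs as an exceptionally stable neutral molecule
CH₃CH₂–OTf loses OTf⁻: pKₐ(CF₃SO₃H (triflic acid)) ≈ -14
CH₃CH₂–S(CH₃)₂⁺ loses SR'₂: pKₐ(R'₂SH⁺) ≈ -7
CH₃CH₂–OC(O)C₆H₄NO₂ loses p-O₂N–C₆H₄–COO⁻: pKₐ(p-nitrobenzoic acid) ≈ 3.4

CH₃CH₂–N₂⁺ > CH₃CH₂–OTf > CH₃CH₂–S(CH₃)₂⁺ > CH₃CH₂–OC(O)C₆H₄NO₂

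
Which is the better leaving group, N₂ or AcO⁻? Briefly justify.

N₂ is the better leaving group.
N₂ is the ultimate leaving group — it departs as an exceptionally stable neutral molecule, whereas AcO⁻ (pKₐ(CH₃COOH) ≈ 4.8) is far more basic.

N₂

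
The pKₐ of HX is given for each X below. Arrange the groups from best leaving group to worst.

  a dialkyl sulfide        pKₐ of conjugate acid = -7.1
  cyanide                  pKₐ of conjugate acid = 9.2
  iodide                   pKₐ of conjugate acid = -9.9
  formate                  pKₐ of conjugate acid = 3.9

Lower conjugate-acid pKₐ ⇒ weaker base ⇒ better leaving group.
Sorting by the given values: iodide (-9.9), a dialkyl sulfide (-7.1), formate (3.9), cyanide (9.2).

iodide > a dialkyl sulfide > formate > cyanide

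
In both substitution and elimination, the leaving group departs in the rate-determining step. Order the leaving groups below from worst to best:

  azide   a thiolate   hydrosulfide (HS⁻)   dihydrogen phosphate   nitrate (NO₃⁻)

nitrate (NO₃⁻): pKₐ(HNO₃) ≈ -1.3 — resonance-delocalised over three oxygens
dihydrogen phosphate: pKₐ(H₃PO₄) ≈ 2.1
azide: pKₐ(HN₃) ≈ 4.7 — linear, resonance-stabilised
hydrosulfide (HS⁻): pKₐ(H₂S) ≈ 7 — larger and more polarisable than the oxygen analogue
a thiolate: pKₐ(RSH (a thiol)) ≈ 10.5
The question asks for worst first, so the sequence is read in increasing leaving-group ability.

a thiolate < hydrosulfide (HS⁻) < azide < dihydrogen phosphate < nitrate (NO₃⁻)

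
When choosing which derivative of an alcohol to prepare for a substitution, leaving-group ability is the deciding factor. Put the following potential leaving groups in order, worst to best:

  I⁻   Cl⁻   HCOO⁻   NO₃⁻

Rank by basicity of the departing species: weakest base leaves most easily.
I⁻: pKₐ(HI) ≈ -10 — large, highly polarisable; very weak base
Cl⁻: pKₐ(HCl) ≈ -7 — moderately weak base
NO₃⁻: pKₐ(HNO₃) ≈ -1.3
HCOO⁻: pKₐ(HCOOH) ≈ 3.8 — resonance-stabilised carboxylate
Reversing gives the worst-to-best order requested.

HCOO⁻ < NO₃⁻ < Cl⁻ < I⁻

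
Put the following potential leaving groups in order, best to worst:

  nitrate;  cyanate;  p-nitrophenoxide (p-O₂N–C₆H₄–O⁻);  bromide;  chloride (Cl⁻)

bromide > chloride (Cl⁻) > nitrate > cyanate > p-nitrophenoxide (p-O₂N–C₆H₄–O⁻)

bromide: pKₐ(HBr) ≈ -9 — weak base; good leaving group
chloride (Cl⁻): pKₐ(HCl) ≈ -7
nitrate: pKₐ(HNO₃) ≈ -1.3 — resonance-delocalised over three oxygens
cyanate: pKₐ(HOCN) ≈ 3.5
p-nitrophenoxide (p-O₂N–C₆H₄–O⁻): pKₐ(p-nitrophenol) ≈ 7.2 — nitro group delocalises the charge; the classic chromogenic LG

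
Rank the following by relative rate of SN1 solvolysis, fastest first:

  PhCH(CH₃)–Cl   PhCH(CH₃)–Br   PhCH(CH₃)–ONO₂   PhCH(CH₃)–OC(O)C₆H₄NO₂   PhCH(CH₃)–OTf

Same R in every case — rank the leaving groups.
The more stable X⁻ (or X) is on its own — i.e. the weaker a base it is — the better a leaving group it makes.
PhCH(CH₃)–OTf loses OTf⁻: pKₐ(CF₃SO₃H (triflic acid)) ≈ -14
PhCH(CH₃)–Br loses Br⁻: pKₐ(HBr) ≈ -9
PhCH(CH₃)–Cl loses Cl⁻: pKₐ(HCl) ≈ -7
PhCH(CH₃)–ONO₂ loses NO₃⁻: pKₐ(HNO₃) ≈ -1.3
PhCH(CH₃)–OC(O)C₆H₄NO₂ loses p-O₂N–C₆H₄–COO⁻: pKₐ(p-nitrobenzoic acid) ≈ 3.4

PhCH(CH₃)–OTf > PhCH(CH₃)–Br > PhCH(CH₃)–Cl > PhCH(CH₃)–ONO₂ > PhCH(CH₃)–OC(O)C₆H₄NO₂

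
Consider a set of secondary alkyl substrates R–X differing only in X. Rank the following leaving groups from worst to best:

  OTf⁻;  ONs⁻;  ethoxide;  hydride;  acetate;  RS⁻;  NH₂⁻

NH₂⁻ < hydride < ethoxide < RS⁻ < acetate < ONs⁻ < OTf⁻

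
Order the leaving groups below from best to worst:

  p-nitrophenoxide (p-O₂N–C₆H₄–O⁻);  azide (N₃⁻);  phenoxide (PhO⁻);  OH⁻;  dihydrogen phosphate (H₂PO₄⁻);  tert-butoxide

dihydrogen phosphate (H₂PO₄⁻) > azide (N₃⁻) > p-nitrophenoxide (p-O₂N–C₆H₄–O⁻) > phenoxide (PhO⁻) > OH⁻ > tert-butoxide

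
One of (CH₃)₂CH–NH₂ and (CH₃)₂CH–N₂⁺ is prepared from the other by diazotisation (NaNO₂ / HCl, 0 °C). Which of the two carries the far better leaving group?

(CH₃)₂CH–N₂⁺

From (CH₃)₂CH–NH₂ the departing group would be NH₂⁻ (pKₐ(NH₃) ≈ 38). Extremely strong base; never a leaving group.
From (CH₃)₂CH–N₂⁺ the leaving group is N₂ (no meaningful conjugate acid; N₂ departs as an exceptionally stable neutral molecule).
Diazotisation (NaNO₂ / HCl, 0 °C) works by generating a diazonium salt that expels N₂, making (CH₃)₂CH–N₂⁺ enormously more reactive.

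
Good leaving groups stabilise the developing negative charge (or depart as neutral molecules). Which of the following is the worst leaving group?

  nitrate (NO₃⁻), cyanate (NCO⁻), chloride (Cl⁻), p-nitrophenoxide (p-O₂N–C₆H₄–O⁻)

p-nitrophenoxide (p-O₂N–C₆H₄–O⁻)

chloride (Cl⁻): pKₐ(HCl) ≈ -7
nitrate (NO₃⁻): pKₐ(HNO₃) ≈ -1.3
cyanate (NCO⁻): pKₐ(HOCN) ≈ 3.5
p-nitrophenoxide (p-O₂N–C₆H₄–O⁻): pKₐ(p-nitrophenol) ≈ 7.2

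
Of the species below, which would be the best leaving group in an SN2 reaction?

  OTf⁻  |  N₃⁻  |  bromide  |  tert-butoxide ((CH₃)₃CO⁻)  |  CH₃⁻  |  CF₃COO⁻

OTf⁻

The more stable X⁻ (or X) is on its own — i.e. the weaker a base it is — the better a leaving group it makes.
OTf⁻: pKₐ(CF₃SO₃H (triflic acid)) ≈ -14
bromide: pKₐ(HBr) ≈ -9
CF₃COO⁻: pKₐ(CF₃COOH) ≈ 0.2
N₃⁻: pKₐ(HN₃) ≈ 4.7
tert-butoxide ((CH₃)₃CO⁻): pKₐ(t-BuOH) ≈ 18
CH₃⁻: pKₐ(CH₄) ≈ 48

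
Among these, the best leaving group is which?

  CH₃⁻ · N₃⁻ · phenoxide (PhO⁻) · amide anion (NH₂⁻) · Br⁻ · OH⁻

Br⁻

Rank by basicity of the departing species: weakest base leaves most easily.
Br⁻: pKₐ(HBr) ≈ -9
N₃⁻: pKₐ(HN₃) ≈ 4.7
phenoxide (PhO⁻): pKₐ(C₆H₅OH (phenol)) ≈ 10
OH⁻: pKₐ(H₂O) ≈ 15.7
amide anion (NH₂⁻): pKₐ(NH₃) ≈ 38
CH₃⁻: pKₐ(CH₄) ≈ 48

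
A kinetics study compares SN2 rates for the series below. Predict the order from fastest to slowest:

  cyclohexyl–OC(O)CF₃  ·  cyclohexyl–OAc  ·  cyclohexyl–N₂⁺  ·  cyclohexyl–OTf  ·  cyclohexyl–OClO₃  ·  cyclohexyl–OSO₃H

cyclohexyl–N₂⁺ > cyclohexyl–OTf > cyclohexyl–OClO₃ > cyclohexyl–OSO₃H > cyclohexyl–OC(O)CF₃ > cyclohexyl–OAc

The skeletons are identical, so relative rate is governed entirely by leaving-group ability.
The more stable X⁻ (or X) is on its own — i.e. the weaker a base it is — the better a leaving group it makes.
cyclohexyl–N₂⁺ loses N₂: no meaningful conjugate acid; N₂ departs as an exceptionally stable neutral molecule
cyclohexyl–OTf loses OTf⁻: pKₐ(CF₃SO₃H (triflic acid)) ≈ -14
cyclohexyl–OClO₃ loses ClO₄⁻: pKₐ(HClO₄) ≈ -10
cyclohexyl–OSO₃H loses HSO₄⁻: pKₐ(H₂SO₄) ≈ -3
cyclohexyl–OC(O)CF₃ loses CF₃COO⁻: pKₐ(CF₃COOH) ≈ 0.2
cyclohexyl–OAc loses AcO⁻: pKₐ(CH₃COOH) ≈ 4.8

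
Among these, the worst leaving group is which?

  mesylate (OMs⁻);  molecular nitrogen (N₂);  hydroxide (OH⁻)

hydroxide (OH⁻)

molecular nitrogen (N₂): no meaningful conjugate acid; N₂ departs as an exceptionally stable neutral molecule
mesylate (OMs⁻): pKₐ(CH₃SO₃H (MsOH)) ≈ -1.9
hydroxide (OH⁻): pKₐ(H₂O) ≈ 15.7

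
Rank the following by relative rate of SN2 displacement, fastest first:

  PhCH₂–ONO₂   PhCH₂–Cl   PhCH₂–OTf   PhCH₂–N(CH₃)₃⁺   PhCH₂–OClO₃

With the same alkyl group throughout, only the leaving group differentiates the rates.
Leaving-group ability tracks the stability of the departed species; conjugate-acid pKₐ is the usual yardstick (lower pKₐ → better LG).
PhCH₂–OTf loses OTf⁻: pKₐ(CF₃SO₃H (triflic acid)) ≈ -14
PhCH₂–OClO₃ loses ClO₄⁻: pKₐ(HClO₄) ≈ -10
PhCH₂–Cl loses Cl⁻: pKₐ(HCl) ≈ -7
PhCH₂–ONO₂ loses NO₃⁻: pKₐ(HNO₃) ≈ -1.3
PhCH₂–N(CH₃)₃⁺ loses NR'₃: pKₐ(R'₃NH⁺) ≈ 10.7

PhCH₂–OTf > PhCH₂–OClO₃ > PhCH₂–Cl > PhCH₂–ONO₂ > PhCH₂–N(CH₃)₃⁺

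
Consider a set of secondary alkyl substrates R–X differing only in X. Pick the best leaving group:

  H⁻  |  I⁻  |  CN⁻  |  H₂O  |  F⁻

I⁻: pKₐ(HI) ≈ -10
H₂O: pKₐ(H₃O⁺) ≈ -1.7
F⁻: pKₐ(HF) ≈ 3.2
CN⁻: pKₐ(HCN) ≈ 9.2
H⁻: pKₐ(H₂) ≈ 36

I⁻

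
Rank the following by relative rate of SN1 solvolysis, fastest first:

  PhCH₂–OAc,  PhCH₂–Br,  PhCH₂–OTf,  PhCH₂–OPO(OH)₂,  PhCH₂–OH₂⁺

PhCH₂–OTf > PhCH₂–Br > PhCH₂–OH₂⁺ > PhCH₂–OPO(OH)₂ > PhCH₂–OAc

Same R in every case — rank the leaving groups.
A good leaving group is a weak base: the lower the pKₐ of its conjugate acid, the more readily it departs.
PhCH₂–OTf loses OTf⁻: pKₐ(CF₃SO₃H (triflic acid)) ≈ -14
PhCH₂–Br loses Br⁻: pKₐ(HBr) ≈ -9
PhCH₂–OH₂⁺ loses H₂O: pKₐ(H₃O⁺) ≈ -1.7
PhCH₂–OPO(OH)₂ loses H₂PO₄⁻: pKₐ(H₃PO₄) ≈ 2.1
PhCH₂–OAc loses AcO⁻: pKₐ(CH₃COOH) ≈ 4.8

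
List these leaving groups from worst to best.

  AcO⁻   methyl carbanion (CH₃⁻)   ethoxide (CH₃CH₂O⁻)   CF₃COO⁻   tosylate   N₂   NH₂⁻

Leaving-group ability tracks the stability of the departed species; conjugate-acid pKₐ is the usual yardstick (lower pKₐ → better LG).
N₂: no meaningful conjugate acid; N₂ departs as an exceptionally stable neutral molecule
tosylate: pKₐ(p-CH₃C₆H₄SO₃H (TsOH)) ≈ -2.8
CF₃COO⁻: pKₐ(CF₃COOH) ≈ 0.2
AcO⁻: pKₐ(CH₃COOH) ≈ 4.8
ethoxide (CH₃CH₂O⁻): pKₐ(CH₃CH₂OH) ≈ 16
NH₂⁻: pKₐ(NH₃) ≈ 38
methyl carbanion (CH₃⁻): pKₐ(CH₄) ≈ 48
Reversing gives the worst-to-best order requested.

methyl carbanion (CH₃⁻) < NH₂⁻ < ethoxide (CH₃CH₂O⁻) < AcO⁻ < CF₃COO⁻ < tosylate < N₂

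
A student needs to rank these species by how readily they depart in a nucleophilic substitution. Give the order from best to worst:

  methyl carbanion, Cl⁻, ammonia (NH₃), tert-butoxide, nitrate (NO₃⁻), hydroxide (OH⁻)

Cl⁻ > nitrate (NO₃⁻) > ammonia (NH₃) > hydroxide (OH⁻) > tert-butoxide > methyl carbanion

Leaving-group ability tracks the stability of the departed species; conjugate-acid pKₐ is the usual yardstick (lower pKₐ → better LG).
Cl⁻: pKₐ(HCl) ≈ -7 — moderately weak base
nitrate (NO₃⁻): pKₐ(HNO₃) ≈ -1.3 — resonance-delocalised over three oxygens
ammonia (NH₃): pKₐ(NH₄⁺) ≈ 9.2 — neutral but moderately basic; leaves from R–NH₃⁺
hydroxide (OH⁻): pKₐ(H₂O) ≈ 15.7 — strong base; essentially never leaves without prior activation
tert-butoxide: pKₐ(t-BuOH) ≈ 18
methyl carbanion: pKₐ(CH₄) ≈ 48 — unstabilised carbanion; the worst conceivable leaving group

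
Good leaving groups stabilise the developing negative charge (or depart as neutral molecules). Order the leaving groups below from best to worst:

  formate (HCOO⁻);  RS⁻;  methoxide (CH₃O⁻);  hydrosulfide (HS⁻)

formate (HCOO⁻) > hydrosulfide (HS⁻) > RS⁻ > methoxide (CH₃O⁻)

Rank by basicity of the departing species: weakest base leaves most easily.
formate (HCOO⁻): pKₐ(HCOOH) ≈ 3.8
hydrosulfide (HS⁻): pKₐ(H₂S) ≈ 7 — larger and more polarisable than the oxygen analogue
RS⁻: pKₐ(RSH (a thiol)) ≈ 10.5 — moderately basic; rarely leaves without activation
methoxide (CH₃O⁻): pKₐ(CH₃OH) ≈ 15.5 — strong base; alkoxides do not leave unassisted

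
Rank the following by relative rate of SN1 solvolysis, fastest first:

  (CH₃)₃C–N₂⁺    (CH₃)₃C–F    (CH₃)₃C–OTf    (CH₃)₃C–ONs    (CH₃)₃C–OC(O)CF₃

(CH₃)₃C–N₂⁺ > (CH₃)₃C–OTf > (CH₃)₃C–ONs > (CH₃)₃C–OC(O)CF₃ > (CH₃)₃C–F

Identical carbon frameworks mean the comparison reduces to leaving-group quality.
Rank by basicity of the departing species: weakest base leaves most easily.
(CH₃)₃C–N₂⁺ loses N₂: no meaningful conjugate acid; N₂ departs as an exceptionally stable neutral molecule
(CH₃)₃C–OTf loses OTf⁻: pKₐ(CF₃SO₃H (triflic acid)) ≈ -14
(CH₃)₃C–ONs loses ONs⁻: pKₐ(p-O₂NC₆H₄SO₃H) ≈ -3.5
(CH₃)₃C–OC(O)CF₃ loses CF₃COO⁻: pKₐ(CF₃COOH) ≈ 0.2
(CH₃)₃C–F loses F⁻: pKₐ(HF) ≈ 3.2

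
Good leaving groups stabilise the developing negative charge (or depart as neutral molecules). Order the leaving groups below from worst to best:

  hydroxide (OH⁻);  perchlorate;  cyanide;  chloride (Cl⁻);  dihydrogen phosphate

hydroxide (OH⁻) < cyanide < dihydrogen phosphate < chloride (Cl⁻) < perchlorate

A good leaving group is a weak base: the lower the pKₐ of its conjugate acid, the more readily it departs.
perchlorate: pKₐ(HClO₄) ≈ -10
chloride (Cl⁻): pKₐ(HCl) ≈ -7
dihydrogen phosphate: pKₐ(H₃PO₄) ≈ 2.1
cyanide: pKₐ(HCN) ≈ 9.2
hydroxide (OH⁻): pKₐ(H₂O) ≈ 15.7
Reversing gives the worst-to-best order requested.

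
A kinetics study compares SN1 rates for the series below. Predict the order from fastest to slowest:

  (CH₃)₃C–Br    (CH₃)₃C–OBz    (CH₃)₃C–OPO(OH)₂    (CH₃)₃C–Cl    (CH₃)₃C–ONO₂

(CH₃)₃C–Br > (CH₃)₃C–Cl > (CH₃)₃C–ONO₂ > (CH₃)₃C–OPO(OH)₂ > (CH₃)₃C–OBz

With the same alkyl group throughout, only the leaving group differentiates the rates.
The more stable X⁻ (or X) is on its own — i.e. the weaker a base it is — the better a leaving group it makes.
(CH₃)₃C–Br loses Br⁻: pKₐ(HBr) ≈ -9
(CH₃)₃C–Cl loses Cl⁻: pKₐ(HCl) ≈ -7
(CH₃)₃C–ONO₂ loses NO₃⁻: pKₐ(HNO₃) ≈ -1.3
(CH₃)₃C–OPO(OH)₂ loses H₂PO₄⁻: pKₐ(H₃PO₄) ≈ 2.1
(CH₃)₃C–OBz loses PhCOO⁻: pKₐ(C₆H₅COOH) ≈ 4.2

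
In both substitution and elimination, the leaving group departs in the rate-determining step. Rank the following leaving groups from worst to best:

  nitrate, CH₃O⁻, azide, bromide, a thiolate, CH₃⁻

CH₃⁻ < CH₃O⁻ < a thiolate < azide < nitrate < bromide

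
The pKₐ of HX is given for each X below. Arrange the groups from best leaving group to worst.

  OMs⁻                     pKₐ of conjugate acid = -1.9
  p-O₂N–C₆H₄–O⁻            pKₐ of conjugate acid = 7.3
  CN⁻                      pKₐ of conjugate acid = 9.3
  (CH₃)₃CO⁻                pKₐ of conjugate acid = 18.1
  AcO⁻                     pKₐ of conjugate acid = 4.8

OMs⁻ > AcO⁻ > p-O₂N–C₆H₄–O⁻ > CN⁻ > (CH₃)₃CO⁻

Lower conjugate-acid pKₐ ⇒ weaker base ⇒ better leaving group.
Sorting by the given values: OMs⁻ (-1.9), AcO⁻ (4.8), p-O₂N–C₆H₄–O⁻ (7.3), CN⁻ (9.3), (CH₃)₃CO⁻ (18.1).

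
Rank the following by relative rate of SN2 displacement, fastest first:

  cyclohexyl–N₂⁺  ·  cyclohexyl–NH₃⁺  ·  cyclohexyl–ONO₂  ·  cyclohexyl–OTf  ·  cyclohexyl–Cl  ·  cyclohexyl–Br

cyclohexyl–N₂⁺ > cyclohexyl–OTf > cyclohexyl–Br > cyclohexyl–Cl > cyclohexyl–ONO₂ > cyclohexyl–NH₃⁺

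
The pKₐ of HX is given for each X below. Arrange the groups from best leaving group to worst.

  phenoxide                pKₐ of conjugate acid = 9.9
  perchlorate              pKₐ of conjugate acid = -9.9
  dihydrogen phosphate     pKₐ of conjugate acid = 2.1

Lower conjugate-acid pKₐ ⇒ weaker base ⇒ better leaving group.
Sorting by the given values: perchlorate (-9.9), dihydrogen phosphate (2.1), phenoxide (9.9).

perchlorate > dihydrogen phosphate > phenoxide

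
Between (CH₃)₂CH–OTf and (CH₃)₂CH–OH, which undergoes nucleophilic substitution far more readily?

(CH₃)₂CH–OTf

From (CH₃)₂CH–OH the departing group would be OH⁻ (pKₐ(H₂O) ≈ 15.7). Strong base; essentially never leaves without prior activation.
From (CH₃)₂CH–OTf the leaving group is OTf⁻ (pKₐ(CF₃SO₃H (triflic acid)) ≈ -14). Charge spread over three oxygens and a CF₃ group; the premier leaving group in synthesis.
(In practice (CH₃)₂CH–OTf is made from (CH₃)₂CH–OH by treatment with Tf₂O / 2,6-lutidine, converting the hydroxyl into a triflate.)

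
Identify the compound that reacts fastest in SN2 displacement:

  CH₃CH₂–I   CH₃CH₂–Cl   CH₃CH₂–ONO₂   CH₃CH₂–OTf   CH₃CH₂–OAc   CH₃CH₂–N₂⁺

CH₃CH₂–N₂⁺

Same R in every case — rank the leaving groups.
Rank by basicity of the departing species: weakest base leaves most easily.
CH₃CH₂–N₂⁺ loses N₂: no meaningful conjugate acid; N₂ departs as an exceptionally stable neutral molecule
CH₃CH₂–OTf loses OTf⁻: pKₐ(CF₃SO₃H (triflic acid)) ≈ -14
CH₃CH₂–I loses I⁻: pKₐ(HI) ≈ -10
CH₃CH₂–Cl loses Cl⁻: pKₐ(HCl) ≈ -7
CH₃CH₂–ONO₂ loses NO₃⁻: pKₐ(HNO₃) ≈ -1.3
CH₃CH₂–OAc loses AcO⁻: pKₐ(CH₃COOH) ≈ 4.8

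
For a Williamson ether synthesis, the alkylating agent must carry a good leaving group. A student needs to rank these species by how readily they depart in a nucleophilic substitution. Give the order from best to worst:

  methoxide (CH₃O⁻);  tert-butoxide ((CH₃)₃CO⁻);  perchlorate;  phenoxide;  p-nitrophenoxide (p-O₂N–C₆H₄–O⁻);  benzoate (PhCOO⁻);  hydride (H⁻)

perchlorate > benzoate (PhCOO⁻) > p-nitrophenoxide (p-O₂N–C₆H₄–O⁻) > phenoxide > methoxide (CH₃O⁻) > tert-butoxide ((CH₃)₃CO⁻) > hydride (H⁻)

perchlorate: pKₐ(HClO₄) ≈ -10 — extremely weak base; rarely used for safety reasons
benzoate (PhCOO⁻): pKₐ(C₆H₅COOH) ≈ 4.2
p-nitrophenoxide (p-O₂N–C₆H₄–O⁻): pKₐ(p-nitrophenol) ≈ 7.2 — nitro group delocalises the charge; the classic chromogenic LG
phenoxide: pKₐ(C₆H₅OH (phenol)) ≈ 10
methoxide (CH₃O⁻): pKₐ(CH₃OH) ≈ 15.5 — strong base; alkoxides do not leave unassisted
tert-butoxide ((CH₃)₃CO⁻): pKₐ(t-BuOH) ≈ 18 — bulky, strongly basic alkoxide
hydride (H⁻): pKₐ(H₂) ≈ 36 — extremely strong base; leaves only in special hydride-transfer contexts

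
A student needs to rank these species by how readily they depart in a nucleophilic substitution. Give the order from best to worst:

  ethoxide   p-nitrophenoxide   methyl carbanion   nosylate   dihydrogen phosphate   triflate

triflate > nosylate > dihydrogen phosphate > p-nitrophenoxide > ethoxide > methyl carbanion

triflate: pKₐ(CF₃SO₃H (triflic acid)) ≈ -14
nosylate: pKₐ(p-O₂NC₆H₄SO₃H) ≈ -3.5
dihydrogen phosphate: pKₐ(H₃PO₄) ≈ 2.1
p-nitrophenoxide: pKₐ(p-nitrophenol) ≈ 7.2
ethoxide: pKₐ(CH₃CH₂OH) ≈ 16
methyl carbanion: pKₐ(CH₄) ≈ 48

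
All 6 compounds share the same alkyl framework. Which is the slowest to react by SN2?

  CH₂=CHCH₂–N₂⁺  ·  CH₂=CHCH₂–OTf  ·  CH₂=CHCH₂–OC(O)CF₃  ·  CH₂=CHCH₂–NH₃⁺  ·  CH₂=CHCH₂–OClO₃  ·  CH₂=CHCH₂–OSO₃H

With the same alkyl group throughout, only the leaving group differentiates the rates.
Leaving-group ability tracks the stability of the departed species; conjugate-acid pKₐ is the usual yardstick (lower pKₐ → better LG).
CH₂=CHCH₂–N₂⁺ loses N₂: no meaningful conjugate acid; N₂ departs as an exceptionally stable neutral molecule
CH₂=CHCH₂–OTf loses OTf⁻: pKₐ(CF₃SO₃H (triflic acid)) ≈ -14
CH₂=CHCH₂–OClO₃ loses ClO₄⁻: pKₐ(HClO₄) ≈ -10
CH₂=CHCH₂–OSO₃H loses HSO₄⁻: pKₐ(H₂SO₄) ≈ -3
CH₂=CHCH₂–OC(O)CF₃ loses CF₃COO⁻: pKₐ(CF₃COOH) ≈ 0.2
CH₂=CHCH₂–NH₃⁺ loses NH₃: pKₐ(NH₄⁺) ≈ 9.2

CH₂=CHCH₂–NH₃⁺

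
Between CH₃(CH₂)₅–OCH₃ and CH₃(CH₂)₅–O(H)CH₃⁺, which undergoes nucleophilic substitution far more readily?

CH₃(CH₂)₅–O(H)CH₃⁺

From CH₃(CH₂)₅–OCH₃ the departing group would be CH₃O⁻ (pKₐ(CH₃OH) ≈ 15.5). Strong base; alkoxides do not leave unassisted.
From CH₃(CH₂)₅–O(H)CH₃⁺ the leaving group is R'OH (pKₐ(R'OH₂⁺) ≈ -2.4). Neutral; leaves from a protonated ether (an oxonium ion, R–O(H)R'⁺).
(In practice CH₃(CH₂)₅–O(H)CH₃⁺ is made from CH₃(CH₂)₅–OCH₃ by protonation with concentrated HI, allowing neutral methanol, rather than methoxide, to depart.)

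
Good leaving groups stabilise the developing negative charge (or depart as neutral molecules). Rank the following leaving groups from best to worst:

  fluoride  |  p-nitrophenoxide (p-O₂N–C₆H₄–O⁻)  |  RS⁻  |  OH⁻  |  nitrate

nitrate > fluoride > p-nitrophenoxide (p-O₂N–C₆H₄–O⁻) > RS⁻ > OH⁻

The more stable X⁻ (or X) is on its own — i.e. the weaker a base it is — the better a leaving group it makes.
nitrate: pKₐ(HNO₃) ≈ -1.3
fluoride: pKₐ(HF) ≈ 3.2
p-nitrophenoxide (p-O₂N–C₆H₄–O⁻): pKₐ(p-nitrophenol) ≈ 7.2
RS⁻: pKₐ(RSH (a thiol)) ≈ 10.5
OH⁻: pKₐ(H₂O) ≈ 15.7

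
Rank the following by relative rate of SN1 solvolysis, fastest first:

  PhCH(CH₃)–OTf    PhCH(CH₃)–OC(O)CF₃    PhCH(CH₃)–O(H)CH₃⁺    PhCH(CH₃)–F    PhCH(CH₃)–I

The skeletons are identical, so relative rate is governed entirely by leaving-group ability.
The more stable X⁻ (or X) is on its own — i.e. the weaker a base it is — the better a leaving group it makes.
PhCH(CH₃)–OTf loses OTf⁻: pKₐ(CF₃SO₃H (triflic acid)) ≈ -14
PhCH(CH₃)–I loses I⁻: pKₐ(HI) ≈ -10
PhCH(CH₃)–O(H)CH₃⁺ loses R'OH: pKₐ(R'OH₂⁺) ≈ -2.4
PhCH(CH₃)–OC(O)CF₃ loses CF₃COO⁻: pKₐ(CF₃COOH) ≈ 0.2
PhCH(CH₃)–F loses F⁻: pKₐ(HF) ≈ 3.2

PhCH(CH₃)–OTf > PhCH(CH₃)–I > PhCH(CH₃)–O(H)CH₃⁺ > PhCH(CH₃)–OC(O)CF₃ > PhCH(CH₃)–F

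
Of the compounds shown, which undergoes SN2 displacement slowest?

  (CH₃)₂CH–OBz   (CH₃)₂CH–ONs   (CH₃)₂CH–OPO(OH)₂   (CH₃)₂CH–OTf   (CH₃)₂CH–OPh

Identical carbon frameworks mean the comparison reduces to leaving-group quality.
The more stable X⁻ (or X) is on its own — i.e. the weaker a base it is — the better a leaving group it makes.
(CH₃)₂CH–OTf loses OTf⁻: pKₐ(CF₃SO₃H (triflic acid)) ≈ -14
(CH₃)₂CH–ONs loses ONs⁻: pKₐ(p-O₂NC₆H₄SO₃H) ≈ -3.5
(CH₃)₂CH–OPO(OH)₂ loses H₂PO₄⁻: pKₐ(H₃PO₄) ≈ 2.1
(CH₃)₂CH–OBz loses PhCOO⁻: pKₐ(C₆H₅COOH) ≈ 4.2
(CH₃)₂CH–OPh loses PhO⁻: pKₐ(C₆H₅OH (phenol)) ≈ 10

(CH₃)₂CH–OPh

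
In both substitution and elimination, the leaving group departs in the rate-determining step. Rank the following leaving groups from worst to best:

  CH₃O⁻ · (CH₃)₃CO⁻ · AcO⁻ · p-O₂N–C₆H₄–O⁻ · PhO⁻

(CH₃)₃CO⁻ < CH₃O⁻ < PhO⁻ < p-O₂N–C₆H₄–O⁻ < AcO⁻

Rank by basicity of the departing species: weakest base leaves most easily.
AcO⁻: pKₐ(CH₃COOH) ≈ 4.8
p-O₂N–C₆H₄–O⁻: pKₐ(p-nitrophenol) ≈ 7.2
PhO⁻: pKₐ(C₆H₅OH (phenol)) ≈ 10 — resonance into the ring helps, but still a poor LG
CH₃O⁻: pKₐ(CH₃OH) ≈ 15.5 — strong base; alkoxides do not leave unassisted
(CH₃)₃CO⁻: pKₐ(t-BuOH) ≈ 18 — bulky, strongly basic alkoxide
Reversing gives the worst-to-best order requested.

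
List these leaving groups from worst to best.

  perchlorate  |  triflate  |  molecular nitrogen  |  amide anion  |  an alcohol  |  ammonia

amide anion < ammonia < an alcohol < perchlorate < triflate < molecular nitrogen

molecular nitrogen: no meaningful conjugate acid; N₂ departs as an exceptionally stable neutral molecule
triflate: pKₐ(CF₃SO₃H (triflic acid)) ≈ -14
perchlorate: pKₐ(HClO₄) ≈ -10
an alcohol: pKₐ(R'OH₂⁺) ≈ -2.4
ammonia: pKₐ(NH₄⁺) ≈ 9.2
amide anion: pKₐ(NH₃) ≈ 38
Listed from poorest to best leaving group as asked.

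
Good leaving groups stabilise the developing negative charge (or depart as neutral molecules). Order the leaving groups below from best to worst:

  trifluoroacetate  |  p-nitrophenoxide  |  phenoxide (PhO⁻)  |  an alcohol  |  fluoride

A good leaving group is a weak base: the lower the pKₐ of its conjugate acid, the more readily it departs.
an alcohol: pKₐ(R'OH₂⁺) ≈ -2.4
trifluoroacetate: pKₐ(CF₃COOH) ≈ 0.2 — strongly electron-withdrawing CF₃ stabilises the carboxylate
fluoride: pKₐ(HF) ≈ 3.2 — small and strongly basic; the poor halide leaving group
p-nitrophenoxide: pKₐ(p-nitrophenol) ≈ 7.2 — nitro group delocalises the charge; the classic chromogenic LG
phenoxide (PhO⁻): pKₐ(C₆H₅OH (phenol)) ≈ 10 — resonance into the ring helps, but still a poor LG

an alcohol > trifluoroacetate > fluoride > p-nitrophenoxide > phenoxide (PhO⁻)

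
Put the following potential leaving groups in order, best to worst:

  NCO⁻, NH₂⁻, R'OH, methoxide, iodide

iodide > R'OH > NCO⁻ > methoxide > NH₂⁻

The more stable X⁻ (or X) is on its own — i.e. the weaker a base it is — the better a leaving group it makes.
iodide: pKₐ(HI) ≈ -10
R'OH: pKₐ(R'OH₂⁺) ≈ -2.4
NCO⁻: pKₐ(HOCN) ≈ 3.5
methoxide: pKₐ(CH₃OH) ≈ 15.5
NH₂⁻: pKₐ(NH₃) ≈ 38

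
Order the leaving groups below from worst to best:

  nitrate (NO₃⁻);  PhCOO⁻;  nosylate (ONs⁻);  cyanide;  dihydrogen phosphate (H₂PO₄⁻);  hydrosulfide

cyanide < hydrosulfide < PhCOO⁻ < dihydrogen phosphate (H₂PO₄⁻) < nitrate (NO₃⁻) < nosylate (ONs⁻)

Rank by basicity of the departing species: weakest base leaves most easily.
nosylate (ONs⁻): pKₐ(p-O₂NC₆H₄SO₃H) ≈ -3.5 — p-nitro group further stabilises the sulfonate
nitrate (NO₃⁻): pKₐ(HNO₃) ≈ -1.3
dihydrogen phosphate (H₂PO₄⁻): pKₐ(H₃PO₄) ≈ 2.1
PhCOO⁻: pKₐ(C₆H₅COOH) ≈ 4.2
hydrosulfide: pKₐ(H₂S) ≈ 7 — larger and more polarisable than the oxygen analogue
cyanide: pKₐ(HCN) ≈ 9.2
Reversing gives the worst-to-best order requested.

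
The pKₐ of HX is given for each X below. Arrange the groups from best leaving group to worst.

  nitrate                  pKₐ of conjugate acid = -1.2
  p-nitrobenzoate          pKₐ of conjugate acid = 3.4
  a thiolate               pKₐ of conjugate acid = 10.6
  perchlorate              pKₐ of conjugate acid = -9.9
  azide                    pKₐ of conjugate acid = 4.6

Lower conjugate-acid pKₐ ⇒ weaker base ⇒ better leaving group.
Sorting by the given values: perchlorate (-9.9), nitrate (-1.2), p-nitrobenzoate (3.4), azide (4.6), a thiolate (10.6).

perchlorate > nitrate > p-nitrobenzoate > azide > a thiolate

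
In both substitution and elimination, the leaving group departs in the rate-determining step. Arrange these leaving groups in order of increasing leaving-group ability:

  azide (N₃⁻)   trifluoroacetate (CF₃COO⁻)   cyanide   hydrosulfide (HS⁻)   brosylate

cyanide < hydrosulfide (HS⁻) < azide (N₃⁻) < trifluoroacetate (CF₃COO⁻) < brosylate

The more stable X⁻ (or X) is on its own — i.e. the weaker a base it is — the better a leaving group it makes.
brosylate: pKₐ(p-BrC₆H₄SO₃H) ≈ -2.8
trifluoroacetate (CF₃COO⁻): pKₐ(CF₃COOH) ≈ 0.2
azide (N₃⁻): pKₐ(HN₃) ≈ 4.7 — linear, resonance-stabilised
hydrosulfide (HS⁻): pKₐ(H₂S) ≈ 7 — larger and more polarisable than the oxygen analogue
cyanide: pKₐ(HCN) ≈ 9.2 — sp carbon stabilises the charge somewhat, but still a poor LG
Reversing gives the worst-to-best order requested.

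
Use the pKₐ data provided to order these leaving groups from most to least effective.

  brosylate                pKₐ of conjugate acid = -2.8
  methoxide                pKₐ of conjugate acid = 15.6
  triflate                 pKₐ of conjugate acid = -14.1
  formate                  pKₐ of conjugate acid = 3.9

triflate > brosylate > formate > methoxide

Lower conjugate-acid pKₐ ⇒ weaker base ⇒ better leaving group.
Sorting by the given values: triflate (-14.1), brosylate (-2.8), formate (3.9), methoxide (15.6).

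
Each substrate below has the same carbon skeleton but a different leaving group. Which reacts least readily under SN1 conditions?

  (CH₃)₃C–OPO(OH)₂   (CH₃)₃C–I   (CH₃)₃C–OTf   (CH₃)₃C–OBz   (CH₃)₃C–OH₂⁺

Identical carbon frameworks mean the comparison reduces to leaving-group quality.
A good leaving group is a weak base: the lower the pKₐ of its conjugate acid, the more readily it departs.
(CH₃)₃C–OTf loses OTf⁻: pKₐ(CF₃SO₃H (triflic acid)) ≈ -14
(CH₃)₃C–I loses I⁻: pKₐ(HI) ≈ -10
(CH₃)₃C–OH₂⁺ loses H₂O: pKₐ(H₃O⁺) ≈ -1.7
(CH₃)₃C–OPO(OH)₂ loses H₂PO₄⁻: pKₐ(H₃PO₄) ≈ 2.1
(CH₃)₃C–OBz loses PhCOO⁻: pKₐ(C₆H₅COOH) ≈ 4.2

(CH₃)₃C–OBz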